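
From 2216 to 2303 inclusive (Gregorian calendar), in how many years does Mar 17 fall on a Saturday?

Track Mar 17's weekday year by year (advancing +1, or +2 across a Feb 29):
  2216: Sun  2217: Mon (+1)  2218: Tue (+1)  2219: Wed (+1)  2220: Fri (+2)
  2221: Sat (+1) ✓  2222: Sun (+1)  2223: Mon (+1)  2224: Wed (+2)  2225: Thu (+1)
  2226: Fri (+1)  2227: Sat (+1) ✓  2228: Mon (+2)  2229: Tue (+1)  … (60 more years) …
  2290: Mon (+1)  2291: Tue (+1)  2292: Thu (+2)  2293: Fri (+1)  2294: Sat (+1) ✓
  2295: Sun (+1)  2296: Tue (+2)  2297: Wed (+1)  2298: Thu (+1)  2299: Fri (+1)
  2300: Sat (+1) ✓  2301: Sun (+1)  2302: Mon (+1)  2303: Tue (+1)
Saturday years: 2221, 2227, 2232, 2238, 2249, 2255, 2260, 2266, 2277, 2283, 2288, 2294, 2300 — 13 in total.

13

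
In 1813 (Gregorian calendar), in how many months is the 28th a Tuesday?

2

Check the 28th of each month of 1813: Jan 28: Thu, Feb 28: Sun, Mar 28: Sun, Apr 28: Wed, May 28: Fri, Jun 28: Mon, Jul 28: Wed, Aug 28: Sat, Sep 28: Tue, Oct 28: Thu, Nov 28: Sun, Dec 28: Tue.
Tuesday occurs in September, December — 2 months.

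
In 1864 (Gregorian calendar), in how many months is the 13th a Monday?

1

Check the 13th of each month of 1864: Jan 13: Wed, Feb 13: Sat, Mar 13: Sun, Apr 13: Wed, May 13: Fri, Jun 13: Mon, Jul 13: Wed, Aug 13: Sat, Sep 13: Tue, Oct 13: Thu, Nov 13: Sun, Dec 13: Tue.
Monday occurs in June — 1 month.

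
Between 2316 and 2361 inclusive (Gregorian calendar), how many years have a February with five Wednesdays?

February has 28 days (29 in leap years); it has five Wednesdays when Wednesday falls among the first (month-length − 28) days — i.e. when February 1 is Wednesday in a leap year (never in a common year).
February 1 by year: 2316:Tue 2317:Thu 2318:Fri 2319:Sat 2320:Sun 2321:Tue 2322:Wed 2323:Thu 2324:Fri 2325:Sun 2326:Mon 2327:Tue 2328:Wed✓ 2329:Fri 2330:Sat …(16 more)… 2347:Sat 2348:Sun 2349:Tue 2350:Wed 2351:Thu 2352:Fri 2353:Sun 2354:Mon 2355:Tue 2356:Wed✓ 2357:Fri 2358:Sat 2359:Sun 2360:Mon 2361:Wed
Years with five Wednesdays: 2328, 2356 → 2.

2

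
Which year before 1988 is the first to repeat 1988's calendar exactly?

Two years share a calendar iff Jan 1 falls on the same weekday and both are leap or both are common. 1988: Jan 1 is Friday, leap year.
1987: Jan 1 Thursday, common
1986: Jan 1 Wednesday, common
1985: Jan 1 Tuesday, common
1984: Jan 1 Sunday, leap
1983: Jan 1 Saturday, common
1982: Jan 1 Friday, common
1981: Jan 1 Thursday, common
1980: Jan 1 Tuesday, leap
1979: Jan 1 Monday, common
1978: Jan 1 Sunday, common
1977: Jan 1 Saturday, common
1976: Jan 1 Thursday, leap
1975: Jan 1 Wednesday, common
1974: Jan 1 Tuesday, common
1973: Jan 1 Monday, common
1972: Jan 1 Saturday, leap
1971: Jan 1 Friday, common
1970: Jan 1 Thursday, common
1969: Jan 1 Wednesday, common
1968: Jan 1 Monday, leap
1967: Jan 1 Sunday, common
1966: Jan 1 Saturday, common
1965: Jan 1 Friday, common
1964: Jan 1 Wednesday, leap
1963: Jan 1 Tuesday, common
1962: Jan 1 Monday, common
1961: Jan 1 Sunday, common
1960: Jan 1 Friday, leap
1960 matches on both conditions.

1960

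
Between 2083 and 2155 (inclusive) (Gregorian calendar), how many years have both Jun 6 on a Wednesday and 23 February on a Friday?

Check each year's weekday for Jun 6 and 23 February:
  2083: Sun/Tue  2084: Tue/Wed  2085: Wed/Fri ✓  2086: Thu/Sat  2087: Fri/Sun  2088: Sun/Mon  2089: Mon/Wed  2090: Tue/Thu  2091: Wed/Fri ✓  2092: Fri/Sat  2093: Sat/Mon  2094: Sun/Tue  2095: Mon/Wed  2096: Wed/Thu  …(45 more)…  2142: Wed/Fri ✓  2143: Thu/Sat  2144: Sat/Sun  2145: Sun/Tue  2146: Mon/Wed  2147: Tue/Thu  2148: Thu/Fri  2149: Fri/Sun  2150: Sat/Mon  2151: Sun/Tue  2152: Tue/Wed  2153: Wed/Fri ✓  2154: Thu/Sat  2155: Fri/Sun
Both conditions hold in: 2085, 2091, 2103, 2114, 2125, 2131, 2142, 2153 — 8.

8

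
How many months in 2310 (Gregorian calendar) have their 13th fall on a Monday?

Check the 13th of each month of 2310: Jan 13: Thu, Feb 13: Sun, Mar 13: Sun, Apr 13: Wed, May 13: Fri, Jun 13: Mon, Jul 13: Wed, Aug 13: Sat, Sep 13: Tue, Oct 13: Thu, Nov 13: Sun, Dec 13: Tue.
Monday occurs in June — 1 month.

1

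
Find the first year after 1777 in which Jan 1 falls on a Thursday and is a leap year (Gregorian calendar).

1784

Jan 1 advances by 2 weekdays after a leap year and by 1 after a common year.
1777: Jan 1 is Wednesday.
1778: Thursday
1779: Friday
1780: Saturday (leap)
1781: Monday
1782: Tuesday
1783: Wednesday
1784: Thursday (leap)
1784 begins on a Thursday and is a leap year.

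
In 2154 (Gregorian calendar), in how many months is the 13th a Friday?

2

Check the 13th of each month of 2154: Jan 13: Sun, Feb 13: Wed, Mar 13: Wed, Apr 13: Sat, May 13: Mon, Jun 13: Thu, Jul 13: Sat, Aug 13: Tue, Sep 13: Fri, Oct 13: Sun, Nov 13: Wed, Dec 13: Fri.
Friday occurs in September, December — 2 months.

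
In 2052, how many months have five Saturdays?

4

A month of length L has five Saturdays iff its first Saturday is on day ≤ L−28 (so day 1–3 in a 31-day month, 1–2 in a 30-day month, day 1 in a leap February).
Checking each month of 2052: Jan starts Mon (31d); Feb starts Thu (29d); Mar starts Fri (31d) ✓; Apr starts Mon (30d); May starts Wed (31d); Jun starts Sat (30d) ✓; Jul starts Mon (31d); Aug starts Thu (31d) ✓; Sep starts Sun (30d); Oct starts Tue (31d); Nov starts Fri (30d) ✓; Dec starts Sun (31d).
Five-Saturday months: March, June, August, November → 4.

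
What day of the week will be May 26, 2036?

Monday

January 1, 2036 is a Tuesday.
May 26 is day 147 of the year, i.e. 146 days after Jan 1.
146 mod 7 = 6, so advance 6 weekdays from Tuesday: Monday.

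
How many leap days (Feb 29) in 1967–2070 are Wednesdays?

4

Leap years in 1967–2070: 26 of them.
Feb 29 weekday advances by 5 (mod 7) from one leap year to the next four years later (or differs when a century non-leap intervenes).
Leap-day weekdays: 1968:Thu 1972:Tue 1976:Sun 1980:Fri 1984:Wed✓ 1988:Mon 1992:Sat 1996:Thu 2000:Tue 2004:Sun 2008:Fri 2012:Wed✓ 2016:Mon 2020:Sat 2024:Thu 2028:Tue 2032:Sun 2036:Fri 2040:Wed✓ 2044:Mon 2048:Sat 2052:Thu 2056:Tue 2060:Sun 2064:Fri 2068:Wed✓
Wednesday: 1984, 2012, 2040, 2068 → 4.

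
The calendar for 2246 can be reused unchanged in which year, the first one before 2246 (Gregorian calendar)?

Two years share a calendar iff Jan 1 falls on the same weekday and both are leap or both are common. 2246: Jan 1 is Thursday, common year.
2245: Jan 1 Wednesday, common
2244: Jan 1 Monday, leap
2243: Jan 1 Sunday, common
2242: Jan 1 Saturday, common
2241: Jan 1 Friday, common
2240: Jan 1 Wednesday, leap
2239: Jan 1 Tuesday, common
2238: Jan 1 Monday, common
2237: Jan 1 Sunday, common
2236: Jan 1 Friday, leap
2235: Jan 1 Thursday, common
2235 matches on both conditions.

2235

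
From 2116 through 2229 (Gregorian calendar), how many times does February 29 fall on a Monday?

4

Leap years in 2116–2229: 28 of them.
Feb 29 weekday advances by 5 (mod 7) from one leap year to the next four years later (or differs when a century non-leap intervenes).
Leap-day weekdays: 2116:Sat 2120:Thu 2124:Tue 2128:Sun 2132:Fri 2136:Wed 2140:Mon✓ 2144:Sat 2148:Thu 2152:Tue 2156:Sun 2160:Fri 2164:Wed 2168:Mon✓ 2172:Sat 2176:Thu 2180:Tue 2184:Sun 2188:Fri 2192:Wed 2196:Mon✓ 2204:Wed 2208:Mon✓ 2212:Sat 2216:Thu 2220:Tue 2224:Sun 2228:Fri
Monday: 2140, 2168, 2196, 2208 → 4.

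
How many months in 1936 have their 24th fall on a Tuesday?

2

Check the 24th of each month of 1936: Jan 24: Fri, Feb 24: Mon, Mar 24: Tue, Apr 24: Fri, May 24: Sun, Jun 24: Wed, Jul 24: Fri, Aug 24: Mon, Sep 24: Thu, Oct 24: Sat, Nov 24: Tue, Dec 24: Thu.
Tuesday occurs in March, November — 2 months.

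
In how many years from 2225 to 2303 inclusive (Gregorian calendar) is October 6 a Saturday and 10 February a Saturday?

9

Check each year's weekday for October 6 and 10 February:
  2225: Thu/Thu  2226: Fri/Fri  2227: Sat/Sat ✓  2228: Mon/Sun  2229: Tue/Tue  2230: Wed/Wed  2231: Thu/Thu  2232: Sat/Fri  2233: Sun/Sun  2234: Mon/Mon  2235: Tue/Tue  2236: Thu/Wed  2237: Fri/Fri  2238: Sat/Sat ✓  …(51 more)…  2290: Mon/Mon  2291: Tue/Tue  2292: Thu/Wed  2293: Fri/Fri  2294: Sat/Sat ✓  2295: Sun/Sun  2296: Tue/Mon  2297: Wed/Wed  2298: Thu/Thu  2299: Fri/Fri  2300: Sat/Sat ✓  2301: Sun/Sun  2302: Mon/Mon  2303: Tue/Tue
Both conditions hold in: 2227, 2238, 2249, 2255, 2266, 2277, 2283, 2294, 2300 — 9.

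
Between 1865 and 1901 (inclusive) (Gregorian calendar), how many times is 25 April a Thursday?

Track 25 April's weekday year by year (advancing +1, or +2 across a Feb 29):
  1865: Tue  1866: Wed (+1)  1867: Thu (+1) ✓  1868: Sat (+2)  1869: Sun (+1)
  1870: Mon (+1)  1871: Tue (+1)  1872: Thu (+2) ✓  1873: Fri (+1)  1874: Sat (+1)
  1875: Sun (+1)  1876: Tue (+2)  1877: Wed (+1)  1878: Thu (+1) ✓  … (9 more years) …
  1888: Wed (+2)  1889: Thu (+1) ✓  1890: Fri (+1)  1891: Sat (+1)  1892: Mon (+2)
  1893: Tue (+1)  1894: Wed (+1)  1895: Thu (+1) ✓  1896: Sat (+2)  1897: Sun (+1)
  1898: Mon (+1)  1899: Tue (+1)  1900: Wed (+1)  1901: Thu (+1) ✓
Thursday years: 1867, 1872, 1878, 1889, 1895, 1901 — 6 in total.

6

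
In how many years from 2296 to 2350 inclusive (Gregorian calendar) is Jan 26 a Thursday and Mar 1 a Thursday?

1

Check each year's weekday for Jan 26 and Mar 1:
  2296: Sun/Sun  2297: Tue/Mon  2298: Wed/Tue  2299: Thu/Wed  2300: Fri/Thu  2301: Sat/Fri  2302: Sun/Sat  2303: Mon/Sun  2304: Tue/Tue  2305: Thu/Wed  2306: Fri/Thu  2307: Sat/Fri  2308: Sun/Sun  2309: Tue/Mon  …(27 more)…  2337: Tue/Mon  2338: Wed/Tue  2339: Thu/Wed  2340: Fri/Fri  2341: Sun/Sat  2342: Mon/Sun  2343: Tue/Mon  2344: Wed/Wed  2345: Fri/Thu  2346: Sat/Fri  2347: Sun/Sat  2348: Mon/Mon  2349: Wed/Tue  2350: Thu/Wed
Both conditions hold in: 2328 — 1.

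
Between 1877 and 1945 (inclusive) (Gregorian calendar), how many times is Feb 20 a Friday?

9

Track Feb 20's weekday year by year (advancing +1, or +2 across a Feb 29):
  1877: Tue  1878: Wed (+1)  1879: Thu (+1)  1880: Fri (+1) ✓  1881: Sun (+2)
  1882: Mon (+1)  1883: Tue (+1)  1884: Wed (+1)  1885: Fri (+2) ✓  1886: Sat (+1)
  1887: Sun (+1)  1888: Mon (+1)  1889: Wed (+2)  1890: Thu (+1)  … (41 more years) …
  1932: Sat (+1)  1933: Mon (+2)  1934: Tue (+1)  1935: Wed (+1)  1936: Thu (+1)
  1937: Sat (+2)  1938: Sun (+1)  1939: Mon (+1)  1940: Tue (+1)  1941: Thu (+2)
  1942: Fri (+1) ✓  1943: Sat (+1)  1944: Sun (+1)  1945: Tue (+2)
Friday years: 1880, 1885, 1891, 1903, 1914, 1920, 1925, 1931, 1942 — 9 in total.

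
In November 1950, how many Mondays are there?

4

November 1950 has 30 days and begins on Wednesday.
The first Monday is November 6.
Mondays fall on 6, 13, 20, 27 — that's 4.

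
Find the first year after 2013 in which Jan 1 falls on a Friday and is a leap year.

2016

Jan 1 advances by 2 weekdays after a leap year and by 1 after a common year.
2013: Jan 1 is Tuesday.
2014: Wednesday
2015: Thursday
2016: Friday (leap)
2016 begins on a Friday and is a leap year.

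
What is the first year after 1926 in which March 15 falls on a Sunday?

1931

From one year to the next, a fixed date's weekday advances by 1, or by 2 when a Feb 29 lies between the two dates.
1926: March 15 is Monday.
1927: Tuesday (+1)
1928: Thursday (+2)
1929: Friday (+1)
1930: Saturday (+1)
1931: Sunday (+1)
March 15 falls on a Sunday in 1931.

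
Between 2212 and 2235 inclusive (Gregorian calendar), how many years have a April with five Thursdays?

April has 30 days; it has five Thursdays when Thursday falls among the first (month-length − 28) days — i.e. when April 1 is one of Thursday/Wednesday.
April 1 by year: 2212:Wed✓ 2213:Thu✓ 2214:Fri 2215:Sat 2216:Mon 2217:Tue 2218:Wed✓ 2219:Thu✓ 2220:Sat 2221:Sun 2222:Mon 2223:Tue 2224:Thu✓ 2225:Fri 2226:Sat 2227:Sun 2228:Tue 2229:Wed✓ 2230:Thu✓ 2231:Fri 2232:Sun 2233:Mon 2234:Tue 2235:Wed✓
Years with five Thursdays: 2212, 2213, 2218, 2219, 2224, 2229, 2230, 2235 → 8.

8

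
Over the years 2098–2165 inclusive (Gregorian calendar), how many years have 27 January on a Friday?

10

Track 27 January's weekday year by year (advancing +1, or +2 across a Feb 29):
  2098: Mon  2099: Tue (+1)  2100: Wed (+1)  2101: Thu (+1)  2102: Fri (+1) ✓
  2103: Sat (+1)  2104: Sun (+1)  2105: Tue (+2)  2106: Wed (+1)  2107: Thu (+1)
  2108: Fri (+1) ✓  2109: Sun (+2)  2110: Mon (+1)  2111: Tue (+1)  … (40 more years) …
  2152: Thu (+1)  2153: Sat (+2)  2154: Sun (+1)  2155: Mon (+1)  2156: Tue (+1)
  2157: Thu (+2)  2158: Fri (+1) ✓  2159: Sat (+1)  2160: Sun (+1)  2161: Tue (+2)
  2162: Wed (+1)  2163: Thu (+1)  2164: Fri (+1) ✓  2165: Sun (+2)
Friday years: 2102, 2108, 2113, 2119, 2130, 2136, 2141, 2147, 2158, 2164 — 10 in total.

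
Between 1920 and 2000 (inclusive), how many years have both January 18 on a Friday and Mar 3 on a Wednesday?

Check each year's weekday for January 18 and Mar 3:
  1920: Sun/Wed  1921: Tue/Thu  1922: Wed/Fri  1923: Thu/Sat  1924: Fri/Mon  1925: Sun/Tue  1926: Mon/Wed  1927: Tue/Thu  1928: Wed/Sat  1929: Fri/Sun  1930: Sat/Mon  1931: Sun/Tue  1932: Mon/Thu  1933: Wed/Fri  …(53 more)…  1987: Sun/Tue  1988: Mon/Thu  1989: Wed/Fri  1990: Thu/Sat  1991: Fri/Sun  1992: Sat/Tue  1993: Mon/Wed  1994: Tue/Thu  1995: Wed/Fri  1996: Thu/Sun  1997: Sat/Mon  1998: Sun/Tue  1999: Mon/Wed  2000: Tue/Fri
Both conditions hold in: no year — 0.

0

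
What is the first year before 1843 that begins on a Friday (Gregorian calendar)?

1841

Jan 1 advances by 2 weekdays after a leap year and by 1 after a common year.
1843: Jan 1 is Sunday.
1842: Saturday
1841: Friday
1841 begins on a Friday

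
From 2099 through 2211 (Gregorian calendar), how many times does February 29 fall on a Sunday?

Leap years in 2099–2211: 26 of them.
Feb 29 weekday advances by 5 (mod 7) from one leap year to the next four years later (or differs when a century non-leap intervenes).
Leap-day weekdays: 2104:Fri 2108:Wed 2112:Mon 2116:Sat 2120:Thu 2124:Tue 2128:Sun✓ 2132:Fri 2136:Wed 2140:Mon 2144:Sat 2148:Thu 2152:Tue 2156:Sun✓ 2160:Fri 2164:Wed 2168:Mon 2172:Sat 2176:Thu 2180:Tue 2184:Sun✓ 2188:Fri 2192:Wed 2196:Mon 2204:Wed 2208:Mon
Sunday: 2128, 2156, 2184 → 3.

3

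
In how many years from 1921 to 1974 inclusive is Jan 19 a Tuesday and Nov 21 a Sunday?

Check each year's weekday for Jan 19 and Nov 21:
  1921: Wed/Mon  1922: Thu/Tue  1923: Fri/Wed  1924: Sat/Fri  1925: Mon/Sat  1926: Tue/Sun ✓  1927: Wed/Mon  1928: Thu/Wed  1929: Sat/Thu  1930: Sun/Fri  1931: Mon/Sat  1932: Tue/Mon  1933: Thu/Tue  1934: Fri/Wed  …(26 more)…  1961: Thu/Tue  1962: Fri/Wed  1963: Sat/Thu  1964: Sun/Sat  1965: Tue/Sun ✓  1966: Wed/Mon  1967: Thu/Tue  1968: Fri/Thu  1969: Sun/Fri  1970: Mon/Sat  1971: Tue/Sun ✓  1972: Wed/Tue  1973: Fri/Wed  1974: Sat/Thu
Both conditions hold in: 1926, 1937, 1943, 1954, 1965, 1971 — 6.

6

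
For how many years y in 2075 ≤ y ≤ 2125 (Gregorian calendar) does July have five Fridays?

23

July has 31 days; it has five Fridays when Friday falls among the first (month-length − 28) days — i.e. when July 1 is one of Friday/Thursday/Wednesday.
July 1 by year: 2075:Mon 2076:Wed✓ 2077:Thu✓ 2078:Fri✓ 2079:Sat 2080:Mon 2081:Tue 2082:Wed✓ 2083:Thu✓ 2084:Sat 2085:Sun 2086:Mon 2087:Tue 2088:Thu✓ 2089:Fri✓ …(21 more)… 2111:Wed✓ 2112:Fri✓ 2113:Sat 2114:Sun 2115:Mon 2116:Wed✓ 2117:Thu✓ 2118:Fri✓ 2119:Sat 2120:Mon 2121:Tue 2122:Wed✓ 2123:Thu✓ 2124:Sat 2125:Sun
Years with five Fridays: 2076, 2077, 2078, 2082, 2083, 2088, 2089, 2093, 2094, 2095, 2099, 2100, 2101, 2105, 2106, 2107, 2111, 2112, 2116, 2117, 2118, 2122, 2123 → 23.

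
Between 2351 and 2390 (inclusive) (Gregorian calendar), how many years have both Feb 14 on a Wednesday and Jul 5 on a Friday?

1

Check each year's weekday for Feb 14 and Jul 5:
  2351: Wed/Thu  2352: Thu/Sat  2353: Sat/Sun  2354: Sun/Mon  2355: Mon/Tue  2356: Tue/Thu  2357: Thu/Fri  2358: Fri/Sat  2359: Sat/Sun  2360: Sun/Tue  2361: Tue/Wed  2362: Wed/Thu  2363: Thu/Fri  2364: Fri/Sun  …(12 more)…  2377: Mon/Tue  2378: Tue/Wed  2379: Wed/Thu  2380: Thu/Sat  2381: Sat/Sun  2382: Sun/Mon  2383: Mon/Tue  2384: Tue/Thu  2385: Thu/Fri  2386: Fri/Sat  2387: Sat/Sun  2388: Sun/Tue  2389: Tue/Wed  2390: Wed/Thu
Both conditions hold in: 2368 — 1.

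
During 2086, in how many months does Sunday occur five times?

4

A month of length L has five Sundays iff its first Sunday is on day ≤ L−28 (so day 1–3 in a 31-day month, 1–2 in a 30-day month, day 1 in a leap February).
Checking each month of 2086: Jan starts Tue (31d); Feb starts Fri (28d); Mar starts Fri (31d) ✓; Apr starts Mon (30d); May starts Wed (31d); Jun starts Sat (30d) ✓; Jul starts Mon (31d); Aug starts Thu (31d); Sep starts Sun (30d) ✓; Oct starts Tue (31d); Nov starts Fri (30d); Dec starts Sun (31d) ✓.
Five-Sunday months: March, June, September, December → 4.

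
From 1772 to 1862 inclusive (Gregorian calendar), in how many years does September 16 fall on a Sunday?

Track September 16's weekday year by year (advancing +1, or +2 across a Feb 29):
  1772: Wed  1773: Thu (+1)  1774: Fri (+1)  1775: Sat (+1)  1776: Mon (+2)
  1777: Tue (+1)  1778: Wed (+1)  1779: Thu (+1)  1780: Sat (+2)  1781: Sun (+1) ✓
  1782: Mon (+1)  1783: Tue (+1)  1784: Thu (+2)  1785: Fri (+1)  … (63 more years) …
  1849: Sun (+1) ✓  1850: Mon (+1)  1851: Tue (+1)  1852: Thu (+2)  1853: Fri (+1)
  1854: Sat (+1)  1855: Sun (+1) ✓  1856: Tue (+2)  1857: Wed (+1)  1858: Thu (+1)
  1859: Fri (+1)  1860: Sun (+2) ✓  1861: Mon (+1)  1862: Tue (+1)
Sunday years: 1781, 1787, 1792, 1798, 1804, 1810, 1821, 1827, 1832, 1838, 1849, 1855, 1860 — 13 in total.

13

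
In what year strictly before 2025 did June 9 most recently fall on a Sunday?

From one year to the next, a fixed date's weekday advances by 1, or by 2 when a Feb 29 lies between the two dates.
2025: June 9 is Monday.
2024: Sunday (−1)
June 9 falls on a Sunday in 2024.

2024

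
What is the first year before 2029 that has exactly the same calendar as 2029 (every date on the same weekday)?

Two years share a calendar iff Jan 1 falls on the same weekday and both are leap or both are common. 2029: Jan 1 is Monday, common year.
2028: Jan 1 Saturday, leap
2027: Jan 1 Friday, common
2026: Jan 1 Thursday, common
2025: Jan 1 Wednesday, common
2024: Jan 1 Monday, leap
2023: Jan 1 Sunday, common
2022: Jan 1 Saturday, common
2021: Jan 1 Friday, common
2020: Jan 1 Wednesday, leap
2019: Jan 1 Tuesday, common
2018: Jan 1 Monday, common
2018 matches on both conditions.

2018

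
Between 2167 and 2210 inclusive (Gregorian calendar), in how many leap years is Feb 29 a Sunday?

1

Leap years in 2167–2210: 10 of them.
Feb 29 weekday advances by 5 (mod 7) from one leap year to the next four years later (or differs when a century non-leap intervenes).
Leap-day weekdays: 2168:Mon 2172:Sat 2176:Thu 2180:Tue 2184:Sun✓ 2188:Fri 2192:Wed 2196:Mon 2204:Wed 2208:Mon
Sunday: 2184 → 1.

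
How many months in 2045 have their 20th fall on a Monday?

3

Check the 20th of each month of 2045: Jan 20: Fri, Feb 20: Mon, Mar 20: Mon, Apr 20: Thu, May 20: Sat, Jun 20: Tue, Jul 20: Thu, Aug 20: Sun, Sep 20: Wed, Oct 20: Fri, Nov 20: Mon, Dec 20: Wed.
Monday occurs in February, March, November — 3 months.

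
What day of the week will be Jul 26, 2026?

Sunday

January 1, 2026 is a Thursday.
July 26 is day 207 of the year, i.e. 206 days after Jan 1.
206 mod 7 = 3, so advance 3 weekdays from Thursday: Sunday.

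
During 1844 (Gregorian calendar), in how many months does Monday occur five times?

A month of length L has five Mondays iff its first Monday is on day ≤ L−28 (so day 1–3 in a 31-day month, 1–2 in a 30-day month, day 1 in a leap February).
Checking each month of 1844: Jan starts Mon (31d) ✓; Feb starts Thu (29d); Mar starts Fri (31d); Apr starts Mon (30d) ✓; May starts Wed (31d); Jun starts Sat (30d); Jul starts Mon (31d) ✓; Aug starts Thu (31d); Sep starts Sun (30d) ✓; Oct starts Tue (31d); Nov starts Fri (30d); Dec starts Sun (31d) ✓.
Five-Monday months: January, April, July, September, December → 5.

5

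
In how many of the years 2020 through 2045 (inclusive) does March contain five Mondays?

12

March has 31 days; it has five Mondays when Monday falls among the first (month-length − 28) days — i.e. when March 1 is one of Monday/Sunday/Saturday.
March 1 by year: 2020:Sun✓ 2021:Mon✓ 2022:Tue 2023:Wed 2024:Fri 2025:Sat✓ 2026:Sun✓ 2027:Mon✓ 2028:Wed 2029:Thu 2030:Fri 2031:Sat✓ 2032:Mon✓ 2033:Tue 2034:Wed 2035:Thu 2036:Sat✓ 2037:Sun✓ 2038:Mon✓ 2039:Tue 2040:Thu 2041:Fri 2042:Sat✓ 2043:Sun✓ 2044:Tue 2045:Wed
Years with five Mondays: 2020, 2021, 2025, 2026, 2027, 2031, 2032, 2036, 2037, 2038, 2042, 2043 → 12.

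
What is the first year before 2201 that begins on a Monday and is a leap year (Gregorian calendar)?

Jan 1 advances by 2 weekdays after a leap year and by 1 after a common year.
2201: Jan 1 is Thursday.
2200: Wednesday
2199: Tuesday
2198: Monday
2197: Sunday
2196: Friday (leap)
2195: Thursday
2194: Wednesday
2193: Tuesday
2192: Sunday (leap)
2191: Saturday
2190: Friday
2189: Thursday
2188: Tuesday (leap)
2187: Monday
2186: Sunday
2185: Saturday
2184: Thursday (leap)
2183: Wednesday
2182: Tuesday
2181: Monday
2180: Saturday (leap)
2179: Friday
2178: Thursday
2177: Wednesday
2176: Monday (leap)
2176 begins on a Monday and is a leap year.

2176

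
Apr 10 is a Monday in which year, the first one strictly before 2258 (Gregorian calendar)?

2254

From one year to the next, a fixed date's weekday advances by 1, or by 2 when a Feb 29 lies between the two dates.
2258: April 10 is Saturday.
2257: Friday (−1)
2256: Thursday (−1)
2255: Tuesday (−2)
2254: Monday (−1)
Apr 10 falls on a Monday in 2254.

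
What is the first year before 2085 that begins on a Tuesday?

Jan 1 advances by 2 weekdays after a leap year and by 1 after a common year.
2085: Jan 1 is Monday.
2084: Saturday (leap)
2083: Friday
2082: Thursday
2081: Wednesday
2080: Monday (leap)
2079: Sunday
2078: Saturday
2077: Friday
2076: Wednesday (leap)
2075: Tuesday
2075 begins on a Tuesday

2075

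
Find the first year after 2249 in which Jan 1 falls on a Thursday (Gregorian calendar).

2252

Jan 1 advances by 2 weekdays after a leap year and by 1 after a common year.
2249: Jan 1 is Monday.
2250: Tuesday
2251: Wednesday
2252: Thursday (leap)
2252 begins on a Thursday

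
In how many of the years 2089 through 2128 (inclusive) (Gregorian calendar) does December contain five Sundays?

16

December has 31 days; it has five Sundays when Sunday falls among the first (month-length − 28) days — i.e. when December 1 is one of Sunday/Saturday/Friday.
December 1 by year: 2089:Thu 2090:Fri✓ 2091:Sat✓ 2092:Mon 2093:Tue 2094:Wed 2095:Thu 2096:Sat✓ 2097:Sun✓ 2098:Mon 2099:Tue 2100:Wed 2101:Thu 2102:Fri✓ 2103:Sat✓ …(10 more)… 2114:Sat✓ 2115:Sun✓ 2116:Tue 2117:Wed 2118:Thu 2119:Fri✓ 2120:Sun✓ 2121:Mon 2122:Tue 2123:Wed 2124:Fri✓ 2125:Sat✓ 2126:Sun✓ 2127:Mon 2128:Wed
Years with five Sundays: 2090, 2091, 2096, 2097, 2102, 2103, 2108, 2109, 2113, 2114, 2115, 2119, 2120, 2124, 2125, 2126 → 16.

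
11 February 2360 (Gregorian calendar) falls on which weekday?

Thursday

January 1, 2360 is a Friday.
February 11 is day 42 of the year, i.e. 41 days after Jan 1.
41 mod 7 = 6, so advance 6 weekdays from Friday: Thursday.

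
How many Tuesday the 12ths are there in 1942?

Check the 12th of each month of 1942: Jan 12: Mon, Feb 12: Thu, Mar 12: Thu, Apr 12: Sun, May 12: Tue, Jun 12: Fri, Jul 12: Sun, Aug 12: Wed, Sep 12: Sat, Oct 12: Mon, Nov 12: Thu, Dec 12: Sat.
Tuesday occurs in May — 1 month.

1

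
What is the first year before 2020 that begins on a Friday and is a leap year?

2016

Jan 1 advances by 2 weekdays after a leap year and by 1 after a common year.
2020: Jan 1 is Wednesday (leap).
2019: Tuesday
2018: Monday
2017: Sunday
2016: Friday (leap)
2016 begins on a Friday and is a leap year.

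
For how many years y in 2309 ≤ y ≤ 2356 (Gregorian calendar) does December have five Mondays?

December has 31 days; it has five Mondays when Monday falls among the first (month-length − 28) days — i.e. when December 1 is one of Monday/Sunday/Saturday.
December 1 by year: 2309:Wed 2310:Thu 2311:Fri 2312:Sun✓ 2313:Mon✓ 2314:Tue 2315:Wed 2316:Fri 2317:Sat✓ 2318:Sun✓ 2319:Mon✓ 2320:Wed 2321:Thu 2322:Fri 2323:Sat✓ …(18 more)… 2342:Tue 2343:Wed 2344:Fri 2345:Sat✓ 2346:Sun✓ 2347:Mon✓ 2348:Wed 2349:Thu 2350:Fri 2351:Sat✓ 2352:Mon✓ 2353:Tue 2354:Wed 2355:Thu 2356:Sat✓
Years with five Mondays: 2312, 2313, 2317, 2318, 2319, 2323, 2324, 2328, 2329, 2330, 2334, 2335, 2340, 2341, 2345, 2346, 2347, 2351, 2352, 2356 → 20.

20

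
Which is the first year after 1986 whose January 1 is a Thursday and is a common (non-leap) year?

Jan 1 advances by 2 weekdays after a leap year and by 1 after a common year.
1986: Jan 1 is Wednesday.
1987: Thursday
1987 begins on a Thursday and is a common year.

1987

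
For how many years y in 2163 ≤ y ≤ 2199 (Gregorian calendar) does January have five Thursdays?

January has 31 days; it has five Thursdays when Thursday falls among the first (month-length − 28) days — i.e. when January 1 is one of Thursday/Wednesday/Tuesday.
January 1 by year: 2163:Sat 2164:Sun 2165:Tue✓ 2166:Wed✓ 2167:Thu✓ 2168:Fri 2169:Sun 2170:Mon 2171:Tue✓ 2172:Wed✓ 2173:Fri 2174:Sat 2175:Sun 2176:Mon 2177:Wed✓ …(7 more)… 2185:Sat 2186:Sun 2187:Mon 2188:Tue✓ 2189:Thu✓ 2190:Fri 2191:Sat 2192:Sun 2193:Tue✓ 2194:Wed✓ 2195:Thu✓ 2196:Fri 2197:Sun 2198:Mon 2199:Tue✓
Years with five Thursdays: 2165, 2166, 2167, 2171, 2172, 2177, 2178, 2182, 2183, 2184, 2188, 2189, 2193, 2194, 2195, 2199 → 16.

16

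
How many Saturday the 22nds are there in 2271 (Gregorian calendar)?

2

Check the 22nd of each month of 2271: Jan 22: Sun, Feb 22: Wed, Mar 22: Wed, Apr 22: Sat, May 22: Mon, Jun 22: Thu, Jul 22: Sat, Aug 22: Tue, Sep 22: Fri, Oct 22: Sun, Nov 22: Wed, Dec 22: Fri.
Saturday occurs in April, July — 2 months.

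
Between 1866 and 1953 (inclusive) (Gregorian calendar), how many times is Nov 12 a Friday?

12

Track Nov 12's weekday year by year (advancing +1, or +2 across a Feb 29):
  1866: Mon  1867: Tue (+1)  1868: Thu (+2)  1869: Fri (+1) ✓  1870: Sat (+1)
  1871: Sun (+1)  1872: Tue (+2)  1873: Wed (+1)  1874: Thu (+1)  1875: Fri (+1) ✓
  1876: Sun (+2)  1877: Mon (+1)  1878: Tue (+1)  1879: Wed (+1)  … (60 more years) …
  1940: Tue (+2)  1941: Wed (+1)  1942: Thu (+1)  1943: Fri (+1) ✓  1944: Sun (+2)
  1945: Mon (+1)  1946: Tue (+1)  1947: Wed (+1)  1948: Fri (+2) ✓  1949: Sat (+1)
  1950: Sun (+1)  1951: Mon (+1)  1952: Wed (+2)  1953: Thu (+1)
Friday years: 1869, 1875, 1880, 1886, 1897, 1909, 1915, 1920, 1926, 1937, 1943, 1948 — 12 in total.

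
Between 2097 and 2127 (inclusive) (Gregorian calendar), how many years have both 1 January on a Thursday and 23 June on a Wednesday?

0

Check each year's weekday for 1 January and 23 June:
  2097: Tue/Sun  2098: Wed/Mon  2099: Thu/Tue  2100: Fri/Wed  2101: Sat/Thu  2102: Sun/Fri  2103: Mon/Sat  2104: Tue/Mon  2105: Thu/Tue  2106: Fri/Wed  2107: Sat/Thu  2108: Sun/Sat  2109: Tue/Sun  2110: Wed/Mon  …(3 more)…  2114: Mon/Sat  2115: Tue/Sun  2116: Wed/Tue  2117: Fri/Wed  2118: Sat/Thu  2119: Sun/Fri  2120: Mon/Sun  2121: Wed/Mon  2122: Thu/Tue  2123: Fri/Wed  2124: Sat/Fri  2125: Mon/Sat  2126: Tue/Sun  2127: Wed/Mon
Both conditions hold in: no year — 0.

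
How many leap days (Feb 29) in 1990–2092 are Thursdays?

Leap years in 1990–2092: 26 of them.
Feb 29 weekday advances by 5 (mod 7) from one leap year to the next four years later (or differs when a century non-leap intervenes).
Leap-day weekdays: 1992:Sat 1996:Thu✓ 2000:Tue 2004:Sun 2008:Fri 2012:Wed 2016:Mon 2020:Sat 2024:Thu✓ 2028:Tue 2032:Sun 2036:Fri 2040:Wed 2044:Mon 2048:Sat 2052:Thu✓ 2056:Tue 2060:Sun 2064:Fri 2068:Wed 2072:Mon 2076:Sat 2080:Thu✓ 2084:Tue 2088:Sun 2092:Fri
Thursday: 1996, 2024, 2052, 2080 → 4.

4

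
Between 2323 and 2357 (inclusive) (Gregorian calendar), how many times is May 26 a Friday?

4

Track May 26's weekday year by year (advancing +1, or +2 across a Feb 29):
  2323: Sat  2324: Mon (+2)  2325: Tue (+1)  2326: Wed (+1)  2327: Thu (+1)
  2328: Sat (+2)  2329: Sun (+1)  2330: Mon (+1)  2331: Tue (+1)  2332: Thu (+2)
  2333: Fri (+1) ✓  2334: Sat (+1)  2335: Sun (+1)  2336: Tue (+2)  … (7 more years) …
  2344: Fri (+2) ✓  2345: Sat (+1)  2346: Sun (+1)  2347: Mon (+1)  2348: Wed (+2)
  2349: Thu (+1)  2350: Fri (+1) ✓  2351: Sat (+1)  2352: Mon (+2)  2353: Tue (+1)
  2354: Wed (+1)  2355: Thu (+1)  2356: Sat (+2)  2357: Sun (+1)
Friday years: 2333, 2339, 2344, 2350 — 4 in total.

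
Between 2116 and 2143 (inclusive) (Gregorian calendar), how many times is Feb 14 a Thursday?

4

Track Feb 14's weekday year by year (advancing +1, or +2 across a Feb 29):
  2116: Fri  2117: Sun (+2)  2118: Mon (+1)  2119: Tue (+1)  2120: Wed (+1)
  2121: Fri (+2)  2122: Sat (+1)  2123: Sun (+1)  2124: Mon (+1)  2125: Wed (+2)
  2126: Thu (+1) ✓  2127: Fri (+1)  2128: Sat (+1)  2129: Mon (+2)  2130: Tue (+1)
  2131: Wed (+1)  2132: Thu (+1) ✓  2133: Sat (+2)  2134: Sun (+1)  2135: Mon (+1)
  2136: Tue (+1)  2137: Thu (+2) ✓  2138: Fri (+1)  2139: Sat (+1)  2140: Sun (+1)
  2141: Tue (+2)  2142: Wed (+1)  2143: Thu (+1) ✓
Thursday years: 2126, 2132, 2137, 2143 — 4 in total.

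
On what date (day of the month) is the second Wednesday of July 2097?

July 1, 2097 is a Monday, so the first Wednesday is the 3rd.
The second Wednesday is 3 + 7 = 10.

10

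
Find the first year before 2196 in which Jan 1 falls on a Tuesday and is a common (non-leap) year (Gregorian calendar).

2193

Jan 1 advances by 2 weekdays after a leap year and by 1 after a common year.
2196: Jan 1 is Friday (leap).
2195: Thursday
2194: Wednesday
2193: Tuesday
2193 begins on a Tuesday and is a common year.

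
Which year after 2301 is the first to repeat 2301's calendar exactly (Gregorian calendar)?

Two years share a calendar iff Jan 1 falls on the same weekday and both are leap or both are common. 2301: Jan 1 is Tuesday, common year.
2302: Jan 1 Wednesday, common
2303: Jan 1 Thursday, common
2304: Jan 1 Friday, leap
2305: Jan 1 Sunday, common
2306: Jan 1 Monday, common
2307: Jan 1 Tuesday, common
2307 matches on both conditions.

2307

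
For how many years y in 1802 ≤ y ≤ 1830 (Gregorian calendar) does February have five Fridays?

February has 28 days (29 in leap years); it has five Fridays when Friday falls among the first (month-length − 28) days — i.e. when February 1 is Friday in a leap year (never in a common year).
February 1 by year: 1802:Mon 1803:Tue 1804:Wed 1805:Fri 1806:Sat 1807:Sun 1808:Mon 1809:Wed 1810:Thu 1811:Fri 1812:Sat 1813:Mon 1814:Tue 1815:Wed 1816:Thu 1817:Sat 1818:Sun 1819:Mon 1820:Tue 1821:Thu 1822:Fri 1823:Sat 1824:Sun 1825:Tue 1826:Wed 1827:Thu 1828:Fri✓ 1829:Sun 1830:Mon
Years with five Fridays: 1828 → 1.

1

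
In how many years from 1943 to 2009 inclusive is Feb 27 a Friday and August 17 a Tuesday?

Check each year's weekday for Feb 27 and August 17:
  1943: Sat/Tue  1944: Sun/Thu  1945: Tue/Fri  1946: Wed/Sat  1947: Thu/Sun  1948: Fri/Tue ✓  1949: Sun/Wed  1950: Mon/Thu  1951: Tue/Fri  1952: Wed/Sun  1953: Fri/Mon  1954: Sat/Tue  1955: Sun/Wed  1956: Mon/Fri  …(39 more)…  1996: Tue/Sat  1997: Thu/Sun  1998: Fri/Mon  1999: Sat/Tue  2000: Sun/Thu  2001: Tue/Fri  2002: Wed/Sat  2003: Thu/Sun  2004: Fri/Tue ✓  2005: Sun/Wed  2006: Mon/Thu  2007: Tue/Fri  2008: Wed/Sun  2009: Fri/Mon
Both conditions hold in: 1948, 1976, 2004 — 3.

3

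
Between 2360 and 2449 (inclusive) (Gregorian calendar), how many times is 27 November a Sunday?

13

Track 27 November's weekday year by year (advancing +1, or +2 across a Feb 29):
  2360: Sun ✓  2361: Mon (+1)  2362: Tue (+1)  2363: Wed (+1)  2364: Fri (+2)
  2365: Sat (+1)  2366: Sun (+1) ✓  2367: Mon (+1)  2368: Wed (+2)  2369: Thu (+1)
  2370: Fri (+1)  2371: Sat (+1)  2372: Mon (+2)  2373: Tue (+1)  … (62 more years) …
  2436: Thu (+2)  2437: Fri (+1)  2438: Sat (+1)  2439: Sun (+1) ✓  2440: Tue (+2)
  2441: Wed (+1)  2442: Thu (+1)  2443: Fri (+1)  2444: Sun (+2) ✓  2445: Mon (+1)
  2446: Tue (+1)  2447: Wed (+1)  2448: Fri (+2)  2449: Sat (+1)
Sunday years: 2360, 2366, 2377, 2383, 2388, 2394, 2405, 2411, 2416, 2422, 2433, 2439, 2444 — 13 in total.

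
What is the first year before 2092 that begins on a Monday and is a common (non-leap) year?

2091

Jan 1 advances by 2 weekdays after a leap year and by 1 after a common year.
2092: Jan 1 is Tuesday (leap).
2091: Monday
2091 begins on a Monday and is a common year.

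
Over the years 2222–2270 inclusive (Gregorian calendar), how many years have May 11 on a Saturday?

Track May 11's weekday year by year (advancing +1, or +2 across a Feb 29):
  2222: Sat ✓  2223: Sun (+1)  2224: Tue (+2)  2225: Wed (+1)  2226: Thu (+1)
  2227: Fri (+1)  2228: Sun (+2)  2229: Mon (+1)  2230: Tue (+1)  2231: Wed (+1)
  2232: Fri (+2)  2233: Sat (+1) ✓  2234: Sun (+1)  2235: Mon (+1)  … (21 more years) …
  2257: Mon (+1)  2258: Tue (+1)  2259: Wed (+1)  2260: Fri (+2)  2261: Sat (+1) ✓
  2262: Sun (+1)  2263: Mon (+1)  2264: Wed (+2)  2265: Thu (+1)  2266: Fri (+1)
  2267: Sat (+1) ✓  2268: Mon (+2)  2269: Tue (+1)  2270: Wed (+1)
Saturday years: 2222, 2233, 2239, 2244, 2250, 2261, 2267 — 7 in total.

7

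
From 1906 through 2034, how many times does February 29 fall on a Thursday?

Leap years in 1906–2034: 32 of them.
Feb 29 weekday advances by 5 (mod 7) from one leap year to the next four years later (or differs when a century non-leap intervenes).
Leap-day weekdays: 1908:Sat 1912:Thu✓ 1916:Tue 1920:Sun 1924:Fri 1928:Wed 1932:Mon 1936:Sat 1940:Thu✓ 1944:Tue 1948:Sun 1952:Fri 1956:Wed …(6 more)… 1984:Wed 1988:Mon 1992:Sat 1996:Thu✓ 2000:Tue 2004:Sun 2008:Fri 2012:Wed 2016:Mon 2020:Sat 2024:Thu✓ 2028:Tue 2032:Sun
Thursday: 1912, 1940, 1968, 1996, 2024 → 5.

5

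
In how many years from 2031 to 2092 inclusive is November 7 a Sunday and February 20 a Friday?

Check each year's weekday for November 7 and February 20:
  2031: Fri/Thu  2032: Sun/Fri ✓  2033: Mon/Sun  2034: Tue/Mon  2035: Wed/Tue  2036: Fri/Wed  2037: Sat/Fri  2038: Sun/Sat  2039: Mon/Sun  2040: Wed/Mon  2041: Thu/Wed  2042: Fri/Thu  2043: Sat/Fri  2044: Mon/Sat  …(34 more)…  2079: Tue/Mon  2080: Thu/Tue  2081: Fri/Thu  2082: Sat/Fri  2083: Sun/Sat  2084: Tue/Sun  2085: Wed/Tue  2086: Thu/Wed  2087: Fri/Thu  2088: Sun/Fri ✓  2089: Mon/Sun  2090: Tue/Mon  2091: Wed/Tue  2092: Fri/Wed
Both conditions hold in: 2032, 2060, 2088 — 3.

3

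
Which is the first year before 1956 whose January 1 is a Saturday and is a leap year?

1944

Jan 1 advances by 2 weekdays after a leap year and by 1 after a common year.
1956: Jan 1 is Sunday (leap).
1955: Saturday
1954: Friday
1953: Thursday
1952: Tuesday (leap)
1951: Monday
1950: Sunday
1949: Saturday
1948: Thursday (leap)
1947: Wednesday
1946: Tuesday
1945: Monday
1944: Saturday (leap)
1944 begins on a Saturday and is a leap year.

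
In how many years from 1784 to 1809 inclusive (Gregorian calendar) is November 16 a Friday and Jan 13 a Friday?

2

Check each year's weekday for November 16 and Jan 13:
  1784: Tue/Tue  1785: Wed/Thu  1786: Thu/Fri  1787: Fri/Sat  1788: Sun/Sun  1789: Mon/Tue  1790: Tue/Wed  1791: Wed/Thu  1792: Fri/Fri ✓  1793: Sat/Sun  1794: Sun/Mon  1795: Mon/Tue  1796: Wed/Wed  1797: Thu/Fri  1798: Fri/Sat  1799: Sat/Sun  1800: Sun/Mon  1801: Mon/Tue  1802: Tue/Wed  1803: Wed/Thu  1804: Fri/Fri ✓  1805: Sat/Sun  1806: Sun/Mon  1807: Mon/Tue  1808: Wed/Wed  1809: Thu/Fri
Both conditions hold in: 1792, 1804 — 2.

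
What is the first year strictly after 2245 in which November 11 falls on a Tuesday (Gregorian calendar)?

2251

From one year to the next, a fixed date's weekday advances by 1, or by 2 when a Feb 29 lies between the two dates.
2245: November 11 is Tuesday.
2246: Wednesday (+1)
2247: Thursday (+1)
2248: Saturday (+2)
2249: Sunday (+1)
2250: Monday (+1)
2251: Tuesday (+1)
November 11 falls on a Tuesday in 2251.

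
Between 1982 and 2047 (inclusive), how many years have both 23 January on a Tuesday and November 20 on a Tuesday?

7

Check each year's weekday for 23 January and November 20:
  1982: Sat/Sat  1983: Sun/Sun  1984: Mon/Tue  1985: Wed/Wed  1986: Thu/Thu  1987: Fri/Fri  1988: Sat/Sun  1989: Mon/Mon  1990: Tue/Tue ✓  1991: Wed/Wed  1992: Thu/Fri  1993: Sat/Sat  1994: Sun/Sun  1995: Mon/Mon  …(38 more)…  2034: Mon/Mon  2035: Tue/Tue ✓  2036: Wed/Thu  2037: Fri/Fri  2038: Sat/Sat  2039: Sun/Sun  2040: Mon/Tue  2041: Wed/Wed  2042: Thu/Thu  2043: Fri/Fri  2044: Sat/Sun  2045: Mon/Mon  2046: Tue/Tue ✓  2047: Wed/Wed
Both conditions hold in: 1990, 2001, 2007, 2018, 2029, 2035, 2046 — 7.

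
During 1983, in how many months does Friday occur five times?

A month of length L has five Fridays iff its first Friday is on day ≤ L−28 (so day 1–3 in a 31-day month, 1–2 in a 30-day month, day 1 in a leap February).
Checking each month of 1983: Jan starts Sat (31d); Feb starts Tue (28d); Mar starts Tue (31d); Apr starts Fri (30d) ✓; May starts Sun (31d); Jun starts Wed (30d); Jul starts Fri (31d) ✓; Aug starts Mon (31d); Sep starts Thu (30d) ✓; Oct starts Sat (31d); Nov starts Tue (30d); Dec starts Thu (31d) ✓.
Five-Friday months: April, July, September, December → 4.

4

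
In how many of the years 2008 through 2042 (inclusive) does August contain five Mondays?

August has 31 days; it has five Mondays when Monday falls among the first (month-length − 28) days — i.e. when August 1 is one of Monday/Sunday/Saturday.
August 1 by year: 2008:Fri 2009:Sat✓ 2010:Sun✓ 2011:Mon✓ 2012:Wed 2013:Thu 2014:Fri 2015:Sat✓ 2016:Mon✓ 2017:Tue 2018:Wed 2019:Thu 2020:Sat✓ 2021:Sun✓ 2022:Mon✓ …(5 more)… 2028:Tue 2029:Wed 2030:Thu 2031:Fri 2032:Sun✓ 2033:Mon✓ 2034:Tue 2035:Wed 2036:Fri 2037:Sat✓ 2038:Sun✓ 2039:Mon✓ 2040:Wed 2041:Thu 2042:Fri
Years with five Mondays: 2009, 2010, 2011, 2015, 2016, 2020, 2021, 2022, 2026, 2027, 2032, 2033, 2037, 2038, 2039 → 15.

15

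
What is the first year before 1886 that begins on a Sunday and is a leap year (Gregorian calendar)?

Jan 1 advances by 2 weekdays after a leap year and by 1 after a common year.
1886: Jan 1 is Friday.
1885: Thursday
1884: Tuesday (leap)
1883: Monday
1882: Sunday
1881: Saturday
1880: Thursday (leap)
1879: Wednesday
1878: Tuesday
1877: Monday
1876: Saturday (leap)
1875: Friday
1874: Thursday
1873: Wednesday
1872: Monday (leap)
1871: Sunday
1870: Saturday
1869: Friday
1868: Wednesday (leap)
1867: Tuesday
1866: Monday
1865: Sunday
1864: Friday (leap)
1863: Thursday
1862: Wednesday
1861: Tuesday
1860: Sunday (leap)
1860 begins on a Sunday and is a leap year.

1860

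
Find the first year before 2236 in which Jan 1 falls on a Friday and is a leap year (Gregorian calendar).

2208

Jan 1 advances by 2 weekdays after a leap year and by 1 after a common year.
2236: Jan 1 is Friday (leap).
2235: Thursday
2234: Wednesday
2233: Tuesday
2232: Sunday (leap)
2231: Saturday
2230: Friday
2229: Thursday
2228: Tuesday (leap)
2227: Monday
2226: Sunday
2225: Saturday
2224: Thursday (leap)
2223: Wednesday
2222: Tuesday
2221: Monday
2220: Saturday (leap)
2219: Friday
2218: Thursday
2217: Wednesday
2216: Monday (leap)
2215: Sunday
2214: Saturday
2213: Friday
2212: Wednesday (leap)
2211: Tuesday
2210: Monday
2209: Sunday
2208: Friday (leap)
2208 begins on a Friday and is a leap year.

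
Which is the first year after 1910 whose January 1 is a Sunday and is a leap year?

1928

Jan 1 advances by 2 weekdays after a leap year and by 1 after a common year.
1910: Jan 1 is Saturday.
1911: Sunday
1912: Monday (leap)
1913: Wednesday
1914: Thursday
1915: Friday
1916: Saturday (leap)
1917: Monday
1918: Tuesday
1919: Wednesday
1920: Thursday (leap)
1921: Saturday
1922: Sunday
1923: Monday
1924: Tuesday (leap)
1925: Thursday
1926: Friday
1927: Saturday
1928: Sunday (leap)
1928 begins on a Sunday and is a leap year.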